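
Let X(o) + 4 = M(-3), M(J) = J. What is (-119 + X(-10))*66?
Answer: -8316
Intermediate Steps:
X(o) = -7 (X(o) = -4 - 3 = -7)
(-119 + X(-10))*66 = (-119 - 7)*66 = -126*66 = -8316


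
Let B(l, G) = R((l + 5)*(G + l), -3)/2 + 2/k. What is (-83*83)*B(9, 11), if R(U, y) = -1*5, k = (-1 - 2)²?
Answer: 282449/18 ≈ 15692.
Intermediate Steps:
k = 9 (k = (-3)² = 9)
R(U, y) = -5
B(l, G) = -41/18 (B(l, G) = -5/2 + 2/9 = -41/18)
(-83*83)*B(9, 11) = -83*83*(-41/18) = -6889*(-41/18) = 282449/18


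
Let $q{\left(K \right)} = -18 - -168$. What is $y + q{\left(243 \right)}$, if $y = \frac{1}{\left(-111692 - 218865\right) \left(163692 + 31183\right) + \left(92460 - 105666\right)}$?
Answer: $\frac{9662596287149}{64417308581} \approx 150.0$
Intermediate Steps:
$q{\left(K \right)} = 150$ ($q{\left(K \right)} = -18 + 168 = 150$)
$y = - \frac{1}{64417308581}$ ($y = \frac{1}{\left(-330557\right) 194875 - 13206} = \frac{1}{-64417295375 - 13206} = \frac{1}{-64417308581} = - \frac{1}{64417308581} \approx -1.5524 \cdot 10^{-11}$)
$y + q{\left(243 \right)} = - \frac{1}{64417308581} + 150 = \frac{9662596287149}{64417308581}$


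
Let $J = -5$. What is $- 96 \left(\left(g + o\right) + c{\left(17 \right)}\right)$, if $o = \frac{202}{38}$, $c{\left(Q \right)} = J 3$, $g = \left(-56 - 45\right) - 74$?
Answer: $\frac{336864}{19} \approx 17730.0$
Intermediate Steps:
$g = -175$ ($g = -101 - 74 = -175$)
$c{\left(Q \right)} = -15$ ($c{\left(Q \right)} = \left(-5\right) 3 = -15$)
$o = \frac{101}{19}$ ($o = 202 \cdot \frac{1}{38} = \frac{101}{19} \approx 5.3158$)
$- 96 \left(\left(g + o\right) + c{\left(17 \right)}\right) = - 96 \left(\left(-175 + \frac{101}{19}\right) - 15\right) = - 96 \left(- \frac{3224}{19} - 15\right) = \left(-96\right) \left(- \frac{3509}{19}\right) = \frac{336864}{19}$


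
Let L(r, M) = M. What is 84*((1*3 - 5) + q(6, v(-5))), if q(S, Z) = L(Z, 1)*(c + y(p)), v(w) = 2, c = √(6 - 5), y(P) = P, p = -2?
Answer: -252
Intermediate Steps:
c = 1 (c = √1 = 1)
q(S, Z) = -1 (q(S, Z) = 1*(1 - 2) = 1*(-1) = -1)
84*((1*3 - 5) + q(6, v(-5))) = 84*((1*3 - 5) - 1) = 84*((3 - 5) - 1) = 84*(-2 - 1) = 84*(-3) = -252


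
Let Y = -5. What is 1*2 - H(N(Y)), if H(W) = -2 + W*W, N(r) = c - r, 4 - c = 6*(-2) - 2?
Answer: -525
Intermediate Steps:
c = 18 (c = 4 - (6*(-2) - 2) = 4 - (-12 - 2) = 4 - 1*(-14) = 4 + 14 = 18)
N(r) = 18 - r
H(W) = -2 + W²
1*2 - H(N(Y)) = 1*2 - (-2 + (18 - 1*(-5))²) = 2 - (-2 + (18 + 5)²) = 2 - (-2 + 23²) = 2 - (-2 + 529) = 2 - 1*527 = 2 - 527 = -525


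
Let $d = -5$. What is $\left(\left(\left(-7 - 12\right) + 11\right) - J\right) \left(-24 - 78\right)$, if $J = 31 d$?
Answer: $-14994$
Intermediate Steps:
$J = -155$ ($J = 31 \left(-5\right) = -155$)
$\left(\left(\left(-7 - 12\right) + 11\right) - J\right) \left(-24 - 78\right) = \left(\left(\left(-7 - 12\right) + 11\right) - -155\right) \left(-24 - 78\right) = \left(\left(-19 + 11\right) + 155\right) \left(-102\right) = \left(-8 + 155\right) \left(-102\right) = 147 \left(-102\right) = -14994$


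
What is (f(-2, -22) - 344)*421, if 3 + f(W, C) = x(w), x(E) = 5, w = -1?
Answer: -143982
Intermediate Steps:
f(W, C) = 2 (f(W, C) = -3 + 5 = 2)
(f(-2, -22) - 344)*421 = (2 - 344)*421 = -342*421 = -143982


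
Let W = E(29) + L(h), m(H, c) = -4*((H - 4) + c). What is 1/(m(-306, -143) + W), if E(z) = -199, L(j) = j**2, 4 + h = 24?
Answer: 1/2013 ≈ 0.00049677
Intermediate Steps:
h = 20 (h = -4 + 24 = 20)
m(H, c) = 16 - 4*H - 4*c (m(H, c) = -4*((-4 + H) + c) = -4*(-4 + H + c) = 16 - 4*H - 4*c)
W = 201 (W = -199 + 20**2 = -199 + 400 = 201)
1/(m(-306, -143) + W) = 1/((16 - 4*(-306) - 4*(-143)) + 201) = 1/((16 + 1224 + 572) + 201) = 1/(1812 + 201) = 1/2013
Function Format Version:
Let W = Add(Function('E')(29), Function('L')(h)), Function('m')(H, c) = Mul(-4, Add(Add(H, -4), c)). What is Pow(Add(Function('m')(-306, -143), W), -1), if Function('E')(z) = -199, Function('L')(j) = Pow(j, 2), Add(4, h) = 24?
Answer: Rational(1, 2013) ≈ 0.00049677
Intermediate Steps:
h = 20 (h = Add(-4, 24) = 20)
Function('m')(H, c) = Add(16, Mul(-4, H), Mul(-4, c)) (Function('m')(H, c) = Mul(-4, Add(Add(-4, H), c)) = Mul(-4, Add(-4, H, c)) = Add(16, Mul(-4, H), Mul(-4, c)))
W = 201 (W = Add(-199, Pow(20, 2)) = Add(-199, 400) = 201)
Pow(Add(Function('m')(-306, -143), W), -1) = Pow(Add(Add(16, Mul(-4, -306), Mul(-4, -143)), 201), -1) = Pow(Add(Add(16, 1224, 572), 201), -1) = Pow(Add(1812, 201), -1) = Pow(2013, -1) = Rational(1, 2013)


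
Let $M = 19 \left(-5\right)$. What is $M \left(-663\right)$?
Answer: $62985$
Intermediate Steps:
$M = -95$
$M \left(-663\right) = \left(-95\right) \left(-663\right) = 62985$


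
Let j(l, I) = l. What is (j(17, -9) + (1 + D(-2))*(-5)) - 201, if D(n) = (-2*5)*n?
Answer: -289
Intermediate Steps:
D(n) = -10*n
(j(17, -9) + (1 + D(-2))*(-5)) - 201 = (17 + (1 - 10*(-2))*(-5)) - 201 = (17 + (1 + 20)*(-5)) - 201 = (17 + 21*(-5)) - 201 = (17 - 105) - 201 = -88 - 201 = -289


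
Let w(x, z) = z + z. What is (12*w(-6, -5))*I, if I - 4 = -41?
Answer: 4440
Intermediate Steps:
I = -37 (I = 4 - 41 = -37)
w(x, z) = 2*z
(12*w(-6, -5))*I = (12*(2*(-5)))*(-37) = (12*(-10))*(-37) = -120*(-37) = 4440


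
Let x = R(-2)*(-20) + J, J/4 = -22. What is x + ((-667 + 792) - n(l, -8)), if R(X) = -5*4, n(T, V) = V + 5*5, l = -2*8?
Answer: 420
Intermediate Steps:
J = -88 (J = 4*(-22) = -88)
l = -16
n(T, V) = 25 + V (n(T, V) = V + 25 = 25 + V)
R(X) = -20
x = 312 (x = -20*(-20) - 88 = 400 - 88 = 312)
x + ((-667 + 792) - n(l, -8)) = 312 + ((-667 + 792) - (25 - 8)) = 312 + (125 - 1*17) = 312 + (125 - 17) = 312 + 108 = 420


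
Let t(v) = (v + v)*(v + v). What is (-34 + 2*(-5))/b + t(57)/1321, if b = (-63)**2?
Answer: 51523000/5243049 ≈ 9.8269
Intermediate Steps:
b = 3969
t(v) = 4*v**2 (t(v) = (2*v)*(2*v) = 4*v**2)
(-34 + 2*(-5))/b + t(57)/1321 = (-34 + 2*(-5))/3969 + (4*57**2)/1321 = (-34 - 10)*(1/3969) + (4*3249)*(1/1321) = -44*1/3969 + 12996*(1/1321) = -44/3969 + 12996/1321 = 51523000/5243049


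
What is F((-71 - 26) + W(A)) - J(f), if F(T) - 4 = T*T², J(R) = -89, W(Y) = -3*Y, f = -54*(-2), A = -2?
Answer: -753478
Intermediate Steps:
f = 108
F(T) = 4 + T³ (F(T) = 4 + T*T² = 4 + T³)
F((-71 - 26) + W(A)) - J(f) = (4 + ((-71 - 26) - 3*(-2))³) - 1*(-89) = (4 + (-97 + 6)³) + 89 = (4 + (-91)³) + 89 = (4 - 753571) + 89 = -753567 + 89 = -753478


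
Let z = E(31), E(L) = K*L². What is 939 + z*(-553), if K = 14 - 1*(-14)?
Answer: -14879185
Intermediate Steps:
K = 28 (K = 14 + 14 = 28)
E(L) = 28*L²
z = 26908 (z = 28*31² = 28*961 = 26908)
939 + z*(-553) = 939 + 26908*(-553) = 939 - 14880124 = -14879185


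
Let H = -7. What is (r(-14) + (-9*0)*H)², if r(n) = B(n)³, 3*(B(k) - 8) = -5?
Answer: 47045881/729 ≈ 64535.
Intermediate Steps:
B(k) = 19/3 (B(k) = 8 + (⅓)*(-5) = 8 - 5/3 = 19/3)
r(n) = 6859/27 (r(n) = (19/3)³ = 6859/27)
(r(-14) + (-9*0)*H)² = (6859/27 - 9*0*(-7))² = (6859/27 + 0*(-7))² = (6859/27 + 0)² = (6859/27)² = 47045881/729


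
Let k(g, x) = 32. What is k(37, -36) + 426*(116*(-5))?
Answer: -247048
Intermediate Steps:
k(37, -36) + 426*(116*(-5)) = 32 + 426*(116*(-5)) = 32 + 426*(-580) = 32 - 247080 = -247048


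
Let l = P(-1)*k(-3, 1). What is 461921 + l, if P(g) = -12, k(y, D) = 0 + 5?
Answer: 461861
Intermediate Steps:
k(y, D) = 5
l = -60 (l = -12*5 = -60)
461921 + l = 461921 - 60 = 461861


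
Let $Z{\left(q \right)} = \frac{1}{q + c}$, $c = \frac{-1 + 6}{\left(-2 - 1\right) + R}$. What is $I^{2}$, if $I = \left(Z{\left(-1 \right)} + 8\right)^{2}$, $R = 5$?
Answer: $\frac{456976}{81} \approx 5641.7$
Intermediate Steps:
$c = \frac{5}{2}$ ($c = \frac{-1 + 6}{\left(-2 - 1\right) + 5} = \frac{5}{-3 + 5} = \frac{5}{2} \approx 2.5$)
$Z{\left(q \right)} = \frac{1}{\frac{5}{2} + q}$ ($Z{\left(q \right)} = \frac{1}{q + \frac{5}{2}} = \frac{1}{\frac{5}{2} + q}$)
$I = \frac{676}{9}$ ($I = \left(\frac{2}{5 + 2 \left(-1\right)} + 8\right)^{2} = \left(\frac{2}{5 - 2} + 8\right)^{2} = \left(\frac{2}{3} + 8\right)^{2} = \left(\frac{26}{3}\right)^{2} = \frac{676}{9} \approx 75.111$)
$I^{2} = \left(\frac{676}{9}\right)^{2} = \frac{456976}{81}$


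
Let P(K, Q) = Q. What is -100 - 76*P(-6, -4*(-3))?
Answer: -1012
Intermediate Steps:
-100 - 76*P(-6, -4*(-3)) = -100 - (-304)*(-3) = -100 - 76*12 = -100 - 912 = -1012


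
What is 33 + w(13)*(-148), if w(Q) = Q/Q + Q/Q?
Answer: -263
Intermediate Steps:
w(Q) = 2 (w(Q) = 1 + 1 = 2)
33 + w(13)*(-148) = 33 + 2*(-148) = 33 - 296 = -263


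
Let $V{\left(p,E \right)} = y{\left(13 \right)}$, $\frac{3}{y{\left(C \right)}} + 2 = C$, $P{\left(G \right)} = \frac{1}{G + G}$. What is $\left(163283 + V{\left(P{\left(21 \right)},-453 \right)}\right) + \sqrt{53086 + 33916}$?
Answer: $\frac{1796116}{11} + \sqrt{87002} \approx 1.6358 \cdot 10^{5}$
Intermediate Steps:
$P{\left(G \right)} = \frac{1}{2 G}$
$y{\left(C \right)} = \frac{3}{-2 + C}$
$V{\left(p,E \right)} = \frac{3}{11}$ ($V{\left(p,E \right)} = \frac{3}{-2 + 13} = \frac{3}{11}$)
$\left(163283 + V{\left(P{\left(21 \right)},-453 \right)}\right) + \sqrt{53086 + 33916} = \left(163283 + \frac{3}{11}\right) + \sqrt{53086 + 33916} = \frac{1796116}{11} + \sqrt{87002}$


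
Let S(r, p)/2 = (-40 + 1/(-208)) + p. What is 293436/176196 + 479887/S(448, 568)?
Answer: 735488307203/1612531109 ≈ 456.11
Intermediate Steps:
S(r, p) = -8321/104 + 2*p (S(r, p) = 2*((-40 + 1/(-208)) + p) = 2*((-40 - 1/208) + p) = 2*(-8321/208 + p) = -8321/104 + 2*p)
293436/176196 + 479887/S(448, 568) = 293436/176196 + 479887/(-8321/104 + 2*568) = 293436*(1/176196) + 479887/(-8321/104 + 1136) = 24453/14683 + 479887/(109823/104) = 24453/14683 + 479887*(104/109823) = 24453/14683 + 49908248/109823 = 735488307203/1612531109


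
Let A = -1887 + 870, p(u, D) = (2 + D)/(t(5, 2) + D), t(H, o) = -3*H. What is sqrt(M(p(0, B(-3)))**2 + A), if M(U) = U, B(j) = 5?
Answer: I*sqrt(101651)/10 ≈ 31.883*I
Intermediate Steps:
p(u, D) = (2 + D)/(-15 + D) (p(u, D) = (2 + D)/(-3*5 + D) = (2 + D)/(-15 + D))
A = -1017
sqrt(M(p(0, B(-3)))**2 + A) = sqrt(((2 + 5)/(-15 + 5))**2 - 1017) = sqrt((7/(-10))**2 - 1017) = sqrt((-1/10*7)**2 - 1017) = sqrt((-7/10)**2 - 1017) = sqrt(49/100 - 1017) = sqrt(-101651/100) = I*sqrt(101651)/10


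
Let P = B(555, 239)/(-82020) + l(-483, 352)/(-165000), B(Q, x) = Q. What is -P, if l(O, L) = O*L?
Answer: -3498267/3417500 ≈ -1.0236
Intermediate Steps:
l(O, L) = L*O
P = 3498267/3417500 (P = 555/(-82020) + (352*(-483))/(-165000) = 555*(-1/82020) - 170016*(-1/165000) = -37/5468 + 644/625 = 3498267/3417500 ≈ 1.0236)
-P = -1*3498267/3417500 = -3498267/3417500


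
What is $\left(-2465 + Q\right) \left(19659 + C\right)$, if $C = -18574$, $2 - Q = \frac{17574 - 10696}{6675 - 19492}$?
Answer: $- \frac{4892015915}{1831} \approx -2.6718 \cdot 10^{6}$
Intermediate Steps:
$Q = \frac{32512}{12817}$ ($Q = 2 - \frac{17574 - 10696}{6675 - 19492} = 2 - \frac{6878}{-12817} = 2 - 6878 \left(- \frac{1}{12817}\right) = 2 - - \frac{6878}{12817} = 2 + \frac{6878}{12817} = \frac{32512}{12817} \approx 2.5366$)
$\left(-2465 + Q\right) \left(19659 + C\right) = \left(-2465 + \frac{32512}{12817}\right) \left(19659 - 18574\right) = \left(- \frac{31561393}{12817}\right) 1085 = - \frac{4892015915}{1831}$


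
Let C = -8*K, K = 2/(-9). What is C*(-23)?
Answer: -368/9 ≈ -40.889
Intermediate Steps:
K = -2/9 (K = 2*(-1/9) = -2/9 ≈ -0.22222)
C = 16/9 (C = -8*(-2/9) = 16/9 ≈ 1.7778)
C*(-23) = (16/9)*(-23) = -368/9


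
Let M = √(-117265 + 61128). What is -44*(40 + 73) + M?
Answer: -4972 + I*√56137 ≈ -4972.0 + 236.93*I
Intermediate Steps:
M = I*√56137 (M = √(-56137) = I*√56137 ≈ 236.93*I)
-44*(40 + 73) + M = -44*(40 + 73) + I*√56137 = -44*113 + I*√56137 = -4972 + I*√56137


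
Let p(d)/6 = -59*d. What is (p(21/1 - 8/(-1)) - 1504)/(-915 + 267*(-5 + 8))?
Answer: 5885/57 ≈ 103.25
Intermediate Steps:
p(d) = -354*d (p(d) = 6*(-59*d) = -354*d)
(p(21/1 - 8/(-1)) - 1504)/(-915 + 267*(-5 + 8)) = (-354*(21/1 - 8/(-1)) - 1504)/(-915 + 267*(-5 + 8)) = (-354*(21*1 - 8*(-1)) - 1504)/(-915 + 267*3) = (-354*(21 + 8) - 1504)/(-915 + 801) = (-354*29 - 1504)/(-114) = (-10266 - 1504)*(-1/114) = -11770*(-1/114) = 5885/57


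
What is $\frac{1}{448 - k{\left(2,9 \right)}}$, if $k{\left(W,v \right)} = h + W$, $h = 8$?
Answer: $\frac{1}{438} \approx 0.0022831$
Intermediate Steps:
$k{\left(W,v \right)} = 8 + W$
$\frac{1}{448 - k{\left(2,9 \right)}} = \frac{1}{448 - \left(8 + 2\right)} = \frac{1}{448 - 10} = \frac{1}{438}$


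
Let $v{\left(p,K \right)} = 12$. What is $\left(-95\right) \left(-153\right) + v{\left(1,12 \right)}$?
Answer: $14547$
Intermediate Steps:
$\left(-95\right) \left(-153\right) + v{\left(1,12 \right)} = \left(-95\right) \left(-153\right) + 12 = 14535 + 12 = 14547$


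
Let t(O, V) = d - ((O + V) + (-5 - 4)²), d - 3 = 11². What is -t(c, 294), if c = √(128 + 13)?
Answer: 251 + √141 ≈ 262.87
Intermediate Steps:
d = 124 (d = 3 + 11² = 3 + 121 = 124)
c = √141 ≈ 11.874
t(O, V) = 43 - O - V (t(O, V) = 124 - ((O + V) + (-5 - 4)²) = 124 - ((O + V) + (-9)²) = 124 - ((O + V) + 81) = 124 - (81 + O + V) = 124 + (-81 - O - V) = 43 - O - V)
-t(c, 294) = -(43 - √141 - 1*294) = -(43 - √141 - 294) = -(-251 - √141) = 251 + √141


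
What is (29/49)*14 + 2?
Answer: 72/7 ≈ 10.286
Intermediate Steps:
(29/49)*14 + 2 = 58/7 + 2 = 72/7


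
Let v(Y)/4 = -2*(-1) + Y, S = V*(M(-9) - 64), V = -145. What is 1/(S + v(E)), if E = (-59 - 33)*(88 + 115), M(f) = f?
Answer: -1/64111 ≈ -1.5598e-5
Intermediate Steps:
E = -18676 (E = -92*203 = -18676)
S = 10585 (S = -145*(-9 - 64) = -145*(-73) = 10585)
v(Y) = 8 + 4*Y (v(Y) = 4*(-2*(-1) + Y) = 4*(2 + Y) = 8 + 4*Y)
1/(S + v(E)) = 1/(10585 + (8 + 4*(-18676))) = 1/(10585 + (8 - 74704)) = 1/(10585 - 74696) = 1/(-64111) = -1/64111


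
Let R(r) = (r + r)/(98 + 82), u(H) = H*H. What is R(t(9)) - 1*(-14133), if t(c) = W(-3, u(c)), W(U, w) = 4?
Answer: 635987/45 ≈ 14133.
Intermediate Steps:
u(H) = H²
t(c) = 4
R(r) = r/90 (R(r) = (2*r)/180 = (2*r)*(1/180) = r/90)
R(t(9)) - 1*(-14133) = (1/90)*4 - 1*(-14133) = 2/45 + 14133 = 635987/45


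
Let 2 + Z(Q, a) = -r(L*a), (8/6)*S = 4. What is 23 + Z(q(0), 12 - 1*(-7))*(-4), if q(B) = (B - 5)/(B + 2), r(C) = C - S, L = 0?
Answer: 19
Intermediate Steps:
S = 3 (S = (¾)*4 = 3)
r(C) = -3 + C (r(C) = C - 1*3 = C - 3 = -3 + C)
q(B) = (-5 + B)/(2 + B)
Z(Q, a) = 1 (Z(Q, a) = -2 - (-3 + 0*a) = -2 - (-3 + 0) = -2 - 1*(-3) = -2 + 3 = 1)
23 + Z(q(0), 12 - 1*(-7))*(-4) = 23 + 1*(-4) = 23 - 4 = 19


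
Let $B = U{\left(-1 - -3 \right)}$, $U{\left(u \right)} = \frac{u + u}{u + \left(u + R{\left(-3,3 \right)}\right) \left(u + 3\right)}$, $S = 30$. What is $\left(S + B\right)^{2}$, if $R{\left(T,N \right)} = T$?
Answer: $\frac{7396}{9} \approx 821.78$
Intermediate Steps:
$U{\left(u \right)} = \frac{2 u}{u + \left(-3 + u\right) \left(3 + u\right)}$ ($U{\left(u \right)} = \frac{u + u}{u + \left(u - 3\right) \left(u + 3\right)} = \frac{2 u}{u + \left(-3 + u\right) \left(3 + u\right)}$)
$B = - \frac{4}{3}$ ($B = \frac{2 \left(-1 - -3\right)}{-9 - -2 + \left(-1 - -3\right)^{2}} = \frac{2 \left(-1 + 3\right)}{-9 + \left(-1 + 3\right) + \left(-1 + 3\right)^{2}} = 2 \cdot 2 \frac{1}{-9 + 2 + 2^{2}} = 2 \cdot 2 \frac{1}{-9 + 2 + 4} = 2 \cdot 2 \frac{1}{-3} = 2 \cdot 2 \left(- \frac{1}{3}\right) = - \frac{4}{3} \approx -1.3333$)
$\left(S + B\right)^{2} = \left(30 - \frac{4}{3}\right)^{2} = \left(\frac{86}{3}\right)^{2} = \frac{7396}{9}$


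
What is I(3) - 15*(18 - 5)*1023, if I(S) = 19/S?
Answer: -598436/3 ≈ -1.9948e+5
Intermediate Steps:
I(3) - 15*(18 - 5)*1023 = 19/3 - 15*(18 - 5)*1023 = 19*(⅓) - 15*13*1023 = 19/3 - 195*1023 = 19/3 - 199485 = -598436/3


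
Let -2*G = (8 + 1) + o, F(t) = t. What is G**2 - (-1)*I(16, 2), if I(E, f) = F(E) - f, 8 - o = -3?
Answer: 114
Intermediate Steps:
o = 11 (o = 8 - 1*(-3) = 8 + 3 = 11)
G = -10 (G = -((8 + 1) + 11)/2 = -(9 + 11)/2 = -1/2*20 = -10)
I(E, f) = E - f
G**2 - (-1)*I(16, 2) = (-10)**2 - (-1)*(16 - 1*2) = 100 - (-1)*(16 - 2) = 100 - (-1)*14 = 100 - 1*(-14) = 100 + 14 = 114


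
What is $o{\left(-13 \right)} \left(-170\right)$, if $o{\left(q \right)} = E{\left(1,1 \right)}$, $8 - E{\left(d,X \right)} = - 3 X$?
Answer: $-1870$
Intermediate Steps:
$E{\left(d,X \right)} = 8 + 3 X$ ($E{\left(d,X \right)} = 8 - - 3 X = 8 + 3 X$)
$o{\left(q \right)} = 11$ ($o{\left(q \right)} = 8 + 3 \cdot 1 = 8 + 3 = 11$)
$o{\left(-13 \right)} \left(-170\right) = 11 \left(-170\right) = -1870$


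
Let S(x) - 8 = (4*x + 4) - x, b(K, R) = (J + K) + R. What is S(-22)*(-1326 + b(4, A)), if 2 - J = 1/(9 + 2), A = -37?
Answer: 806112/11 ≈ 73283.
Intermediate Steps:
J = 21/11 (J = 2 - 1/(9 + 2) = 2 - 1/11 = 21/11 ≈ 1.9091)
b(K, R) = 21/11 + K + R (b(K, R) = (21/11 + K) + R = 21/11 + K + R)
S(x) = 12 + 3*x (S(x) = 8 + ((4*x + 4) - x) = 8 + ((4 + 4*x) - x) = 8 + (4 + 3*x) = 12 + 3*x)
S(-22)*(-1326 + b(4, A)) = (12 + 3*(-22))*(-1326 + (21/11 + 4 - 37)) = (12 - 66)*(-1326 - 342/11) = -54*(-14928/11) = 806112/11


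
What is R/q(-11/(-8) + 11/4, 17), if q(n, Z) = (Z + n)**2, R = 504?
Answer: 32256/28561 ≈ 1.1294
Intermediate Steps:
R/q(-11/(-8) + 11/4, 17) = 504/((17 + (-11/(-8) + 11/4))**2) = 504/((17 + (-11*(-1/8) + 11*(1/4)))**2) = 504/((17 + (11/8 + 11/4))**2) = 504/((17 + 33/8)**2) = 504/((169/8)**2) = 504/(28561/64) = 504*(64/28561) = 32256/28561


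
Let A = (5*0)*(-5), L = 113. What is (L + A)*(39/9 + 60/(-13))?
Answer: -1243/39 ≈ -31.872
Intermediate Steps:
A = 0 (A = 0*(-5) = 0)
(L + A)*(39/9 + 60/(-13)) = (113 + 0)*(39/9 + 60/(-13)) = 113*(39*(1/9) + 60*(-1/13)) = 113*(13/3 - 60/13) = 113*(-11/39) = -1243/39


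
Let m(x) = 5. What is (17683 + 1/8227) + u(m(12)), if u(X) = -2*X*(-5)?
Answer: 145889392/8227 ≈ 17733.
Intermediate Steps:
u(X) = 10*X
(17683 + 1/8227) + u(m(12)) = (17683 + 1/8227) + 10*5 = (17683 + 1/8227) + 50 = 145478042/8227 + 50 = 145889392/8227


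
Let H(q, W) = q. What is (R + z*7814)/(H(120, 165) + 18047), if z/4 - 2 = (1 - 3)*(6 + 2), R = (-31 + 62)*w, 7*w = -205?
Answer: -3069443/127169 ≈ -24.137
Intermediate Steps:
w = -205/7 (w = (⅐)*(-205) = -205/7 ≈ -29.286)
R = -6355/7 (R = (-31 + 62)*(-205/7) = 31*(-205/7) = -6355/7 ≈ -907.86)
z = -56 (z = 8 + 4*((1 - 3)*(6 + 2)) = 8 + 4*(-2*8) = 8 + 4*(-16) = 8 - 64 = -56)
(R + z*7814)/(H(120, 165) + 18047) = (-6355/7 - 56*7814)/(120 + 18047) = (-6355/7 - 437584)/18167 = -3069443/7*1/18167 = -3069443/127169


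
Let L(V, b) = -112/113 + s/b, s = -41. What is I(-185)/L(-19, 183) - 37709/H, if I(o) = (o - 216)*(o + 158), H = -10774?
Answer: -447607163/50258 ≈ -8906.2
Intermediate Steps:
L(V, b) = -112/113 - 41/b
I(o) = (-216 + o)*(158 + o)
I(-185)/L(-19, 183) - 37709/H = (-34128 + (-185)² - 58*(-185))/(-112/113 - 41/183) - 37709/(-10774) = (-34128 + 34225 + 10730)/(-112/113 - 41*1/183) - 37709*(-1/10774) = 10827/(-112/113 - 41/183) + 7/2 = 10827/(-25129/20679) + 7/2 = 10827*(-20679/25129) + 7/2 = -223891533/25129 + 7/2 = -447607163/50258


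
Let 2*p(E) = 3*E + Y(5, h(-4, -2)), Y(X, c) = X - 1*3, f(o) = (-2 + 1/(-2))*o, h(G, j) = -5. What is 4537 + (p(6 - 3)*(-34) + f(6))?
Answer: 4335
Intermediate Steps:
f(o) = -5*o/2 (f(o) = (-2 - ½)*o = -5*o/2)
Y(X, c) = -3 + X (Y(X, c) = X - 3 = -3 + X)
p(E) = 1 + 3*E/2 (p(E) = (3*E + (-3 + 5))/2 = (3*E + 2)/2 = (2 + 3*E)/2 = 1 + 3*E/2)
4537 + (p(6 - 3)*(-34) + f(6)) = 4537 + ((1 + 3*(6 - 3)/2)*(-34) - 5/2*6) = 4537 + ((1 + (3/2)*3)*(-34) - 15) = 4537 + ((1 + 9/2)*(-34) - 15) = 4537 + ((11/2)*(-34) - 15) = 4537 + (-187 - 15) = 4537 - 202 = 4335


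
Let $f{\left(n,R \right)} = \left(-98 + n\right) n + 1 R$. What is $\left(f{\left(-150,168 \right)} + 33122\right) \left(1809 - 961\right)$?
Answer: $59775520$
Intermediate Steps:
$f{\left(n,R \right)} = R + n \left(-98 + n\right)$ ($f{\left(n,R \right)} = n \left(-98 + n\right) + R = R + n \left(-98 + n\right)$)
$\left(f{\left(-150,168 \right)} + 33122\right) \left(1809 - 961\right) = \left(\left(168 + \left(-150\right)^{2} - -14700\right) + 33122\right) \left(1809 - 961\right) = \left(\left(168 + 22500 + 14700\right) + 33122\right) 848 = \left(37368 + 33122\right) 848 = 70490 \cdot 848 = 59775520$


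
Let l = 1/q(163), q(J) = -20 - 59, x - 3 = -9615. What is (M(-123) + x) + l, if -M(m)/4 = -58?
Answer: -741021/79 ≈ -9380.0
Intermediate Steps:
x = -9612 (x = 3 - 9615 = -9612)
M(m) = 232 (M(m) = -4*(-58) = 232)
q(J) = -79
l = -1/79 (l = 1/(-79) = -1/79 ≈ -0.012658)
(M(-123) + x) + l = (232 - 9612) - 1/79 = -9380 - 1/79 = -741021/79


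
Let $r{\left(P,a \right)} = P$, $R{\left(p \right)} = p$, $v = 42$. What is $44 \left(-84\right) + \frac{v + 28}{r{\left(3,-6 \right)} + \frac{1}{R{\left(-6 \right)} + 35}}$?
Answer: $- \frac{161609}{44} \approx -3672.9$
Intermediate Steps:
$44 \left(-84\right) + \frac{v + 28}{r{\left(3,-6 \right)} + \frac{1}{R{\left(-6 \right)} + 35}} = 44 \left(-84\right) + \frac{42 + 28}{3 + \frac{1}{-6 + 35}} = -3696 + \frac{70}{3 + \frac{1}{29}} = -3696 + \frac{70}{\frac{88}{29}} = -3696 + 70 \cdot \frac{29}{88} = -3696 + \frac{1015}{44} = - \frac{161609}{44}$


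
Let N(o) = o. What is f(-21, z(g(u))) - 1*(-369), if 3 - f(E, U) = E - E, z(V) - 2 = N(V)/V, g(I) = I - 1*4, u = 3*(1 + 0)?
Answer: 372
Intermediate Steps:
u = 3 (u = 3*1 = 3)
g(I) = -4 + I (g(I) = I - 4 = -4 + I)
z(V) = 3 (z(V) = 2 + V/V = 2 + 1 = 3)
f(E, U) = 3 (f(E, U) = 3 - (E - E) = 3 - 1*0 = 3 + 0 = 3)
f(-21, z(g(u))) - 1*(-369) = 3 - 1*(-369) = 3 + 369 = 372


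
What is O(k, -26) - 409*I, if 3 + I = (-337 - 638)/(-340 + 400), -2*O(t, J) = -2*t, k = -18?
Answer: 31421/4 ≈ 7855.3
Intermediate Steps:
O(t, J) = t (O(t, J) = -(-1)*t = t)
I = -77/4 (I = -3 + (-337 - 638)/(-340 + 400) = -3 - 975/60 = -3 - 975*1/60 = -3 - 65/4 = -77/4 ≈ -19.250)
O(k, -26) - 409*I = -18 - 409*(-77/4) = -18 + 31493/4 = 31421/4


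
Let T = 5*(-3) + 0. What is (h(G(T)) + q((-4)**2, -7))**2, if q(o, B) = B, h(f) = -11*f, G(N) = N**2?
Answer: 6160324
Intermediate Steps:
T = -15 (T = -15 + 0 = -15)
(h(G(T)) + q((-4)**2, -7))**2 = (-11*(-15)**2 - 7)**2 = (-11*225 - 7)**2 = (-2475 - 7)**2 = (-2482)**2 = 6160324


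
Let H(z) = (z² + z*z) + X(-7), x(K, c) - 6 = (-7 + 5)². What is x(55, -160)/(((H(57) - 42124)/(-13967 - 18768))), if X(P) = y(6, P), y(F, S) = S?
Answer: 327350/35633 ≈ 9.1867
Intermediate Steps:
x(K, c) = 10 (x(K, c) = 6 + (-7 + 5)² = 6 + (-2)² = 6 + 4 = 10)
X(P) = P
H(z) = -7 + 2*z² (H(z) = (z² + z*z) - 7 = (z² + z²) - 7 = 2*z² - 7 = -7 + 2*z²)
x(55, -160)/(((H(57) - 42124)/(-13967 - 18768))) = 10/((((-7 + 2*57²) - 42124)/(-13967 - 18768))) = 10/((((-7 + 2*3249) - 42124)/(-32735))) = 10/((((-7 + 6498) - 42124)*(-1/32735))) = 10/(((6491 - 42124)*(-1/32735))) = 10/((-35633*(-1/32735))) = 10/(35633/32735) = 10*(32735/35633) = 327350/35633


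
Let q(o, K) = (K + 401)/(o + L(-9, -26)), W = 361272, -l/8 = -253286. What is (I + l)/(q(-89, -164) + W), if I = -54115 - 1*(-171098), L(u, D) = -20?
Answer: 233616539/39378411 ≈ 5.9326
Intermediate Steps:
l = 2026288 (l = -8*(-253286) = 2026288)
I = 116983 (I = -54115 + 171098 = 116983)
q(o, K) = (401 + K)/(-20 + o) (q(o, K) = (K + 401)/(o - 20) = (401 + K)/(-20 + o))
(I + l)/(q(-89, -164) + W) = (116983 + 2026288)/((401 - 164)/(-20 - 89) + 361272) = 2143271/(237/(-109) + 361272) = 2143271/(-1/109*237 + 361272) = 2143271/(-237/109 + 361272) = 2143271/(39378411/109) = 2143271*(109/39378411) = 233616539/39378411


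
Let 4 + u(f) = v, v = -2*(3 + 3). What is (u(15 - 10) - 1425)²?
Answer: 2076481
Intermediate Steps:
v = -12 (v = -2*6 = -12)
u(f) = -16 (u(f) = -4 - 12 = -16)
(u(15 - 10) - 1425)² = (-16 - 1425)² = (-1441)² = 2076481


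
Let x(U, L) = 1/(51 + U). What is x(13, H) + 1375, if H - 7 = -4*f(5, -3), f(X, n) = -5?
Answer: 88001/64 ≈ 1375.0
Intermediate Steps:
H = 27 (H = 7 - 4*(-5) = 7 + 20 = 27)
x(13, H) + 1375 = 1/(51 + 13) + 1375 = 1/64 + 1375 = 88001/64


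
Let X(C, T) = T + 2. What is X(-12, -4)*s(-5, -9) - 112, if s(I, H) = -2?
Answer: -108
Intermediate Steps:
X(C, T) = 2 + T
X(-12, -4)*s(-5, -9) - 112 = (2 - 4)*(-2) - 112 = -2*(-2) - 112 = 4 - 112 = -108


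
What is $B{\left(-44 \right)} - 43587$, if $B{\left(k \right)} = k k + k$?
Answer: $-41695$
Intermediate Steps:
$B{\left(k \right)} = k + k^{2}$ ($B{\left(k \right)} = k^{2} + k = k + k^{2}$)
$B{\left(-44 \right)} - 43587 = - 44 \left(1 - 44\right) - 43587 = \left(-44\right) \left(-43\right) - 43587 = 1892 - 43587 = -41695$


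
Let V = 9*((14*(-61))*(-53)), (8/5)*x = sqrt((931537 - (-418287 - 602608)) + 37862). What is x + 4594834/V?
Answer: 2297417/203679 + 5*sqrt(1990294)/8 ≈ 893.02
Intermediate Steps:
x = 5*sqrt(1990294)/8 (x = 5*sqrt((931537 - (-418287 - 602608)) + 37862)/8 = 5*sqrt((931537 - 1*(-1020895)) + 37862)/8 = 5*sqrt((931537 + 1020895) + 37862)/8 = 5*sqrt(1952432 + 37862)/8 = 5*sqrt(1990294)/8 ≈ 881.74)
V = 407358 (V = 9*(-854*(-53)) = 9*45262 = 407358)
x + 4594834/V = 5*sqrt(1990294)/8 + 4594834/407358 = 5*sqrt(1990294)/8 + 4594834*(1/407358) = 5*sqrt(1990294)/8 + 2297417/203679 = 2297417/203679 + 5*sqrt(1990294)/8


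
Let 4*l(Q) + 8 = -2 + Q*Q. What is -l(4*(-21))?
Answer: -3523/2 ≈ -1761.5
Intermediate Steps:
l(Q) = -5/2 + Q²/4 (l(Q) = -2 + (-2 + Q*Q)/4 = -2 + (-2 + Q²)/4 = -2 + (-½ + Q²/4) = -5/2 + Q²/4)
-l(4*(-21)) = -(-5/2 + (4*(-21))²/4) = -(-5/2 + (¼)*(-84)²) = -(-5/2 + (¼)*7056) = -(-5/2 + 1764) = -1*3523/2 = -3523/2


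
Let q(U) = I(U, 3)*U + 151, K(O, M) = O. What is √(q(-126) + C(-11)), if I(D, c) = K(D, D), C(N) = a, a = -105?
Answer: √15922 ≈ 126.18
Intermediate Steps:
C(N) = -105
I(D, c) = D
q(U) = 151 + U² (q(U) = U*U + 151 = U² + 151 = 151 + U²)
√(q(-126) + C(-11)) = √((151 + (-126)²) - 105) = √((151 + 15876) - 105) = √(16027 - 105) = √15922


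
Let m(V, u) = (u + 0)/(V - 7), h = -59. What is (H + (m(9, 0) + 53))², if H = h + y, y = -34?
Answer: 1600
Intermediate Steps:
m(V, u) = u/(-7 + V)
H = -93 (H = -59 - 34 = -93)
(H + (m(9, 0) + 53))² = (-93 + (0/(-7 + 9) + 53))² = (-93 + (0/2 + 53))² = (-93 + (0*(½) + 53))² = (-93 + (0 + 53))² = (-93 + 53)² = (-40)² = 1600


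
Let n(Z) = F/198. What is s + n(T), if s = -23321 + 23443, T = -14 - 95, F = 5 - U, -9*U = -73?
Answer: 108688/891 ≈ 121.98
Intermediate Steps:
U = 73/9 (U = -⅑*(-73) = 73/9 ≈ 8.1111)
F = -28/9 (F = 5 - 1*73/9 = 5 - 73/9 = -28/9 ≈ -3.1111)
T = -109
s = 122
n(Z) = -14/891 (n(Z) = -28/9/198 = -28/9*1/198 = -14/891)
s + n(T) = 122 - 14/891 = 108688/891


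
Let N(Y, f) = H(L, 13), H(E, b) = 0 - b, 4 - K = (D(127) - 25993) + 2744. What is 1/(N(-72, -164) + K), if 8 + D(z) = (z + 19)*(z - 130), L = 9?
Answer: 1/23686 ≈ 4.2219e-5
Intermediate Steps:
D(z) = -8 + (-130 + z)*(19 + z) (D(z) = -8 + (z + 19)*(z - 130) = -8 + (19 + z)*(-130 + z) = -8 + (-130 + z)*(19 + z))
K = 23699 (K = 4 - (((-2478 + 127² - 111*127) - 25993) + 2744) = 4 - (((-2478 + 16129 - 14097) - 25993) + 2744) = 4 - ((-446 - 25993) + 2744) = 4 - (-26439 + 2744) = 4 - 1*(-23695) = 4 + 23695 = 23699)
H(E, b) = -b
N(Y, f) = -13 (N(Y, f) = -1*13 = -13)
1/(N(-72, -164) + K) = 1/(-13 + 23699) = 1/23686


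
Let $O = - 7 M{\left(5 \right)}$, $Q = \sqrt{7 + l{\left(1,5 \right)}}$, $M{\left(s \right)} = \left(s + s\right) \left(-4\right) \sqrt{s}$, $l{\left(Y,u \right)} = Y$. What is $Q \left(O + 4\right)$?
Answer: $8 \sqrt{2} + 560 \sqrt{10} \approx 1782.2$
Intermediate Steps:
$M{\left(s \right)} = - 8 s^{\frac{3}{2}}$ ($M{\left(s \right)} = 2 s \left(-4\right) \sqrt{s} = - 8 s \sqrt{s} = - 8 s^{\frac{3}{2}}$)
$Q = 2 \sqrt{2}$ ($Q = \sqrt{7 + 1} = \sqrt{8} = 2 \sqrt{2} \approx 2.8284$)
$O = 280 \sqrt{5}$ ($O = - 7 \left(- 8 \cdot 5^{\frac{3}{2}}\right) = - 7 \left(- 8 \cdot 5 \sqrt{5}\right) = - 7 \left(- 40 \sqrt{5}\right) = 280 \sqrt{5} \approx 626.1$)
$Q \left(O + 4\right) = 2 \sqrt{2} \left(280 \sqrt{5} + 4\right) = 2 \sqrt{2} \left(4 + 280 \sqrt{5}\right)$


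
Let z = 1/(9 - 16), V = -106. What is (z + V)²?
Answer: 552049/49 ≈ 11266.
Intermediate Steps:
z = -⅐ (z = 1/(-7) = -⅐ ≈ -0.14286)
(z + V)² = (-⅐ - 106)² = (-743/7)² = 552049/49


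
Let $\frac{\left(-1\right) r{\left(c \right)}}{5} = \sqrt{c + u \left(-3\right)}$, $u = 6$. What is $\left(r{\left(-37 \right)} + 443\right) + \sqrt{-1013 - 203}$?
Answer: $443 - 5 i \sqrt{55} + 8 i \sqrt{19} \approx 443.0 - 2.2098 i$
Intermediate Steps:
$r{\left(c \right)} = - 5 \sqrt{-18 + c}$ ($r{\left(c \right)} = - 5 \sqrt{c + 6 \left(-3\right)} = - 5 \sqrt{c - 18} = - 5 \sqrt{-18 + c}$)
$\left(r{\left(-37 \right)} + 443\right) + \sqrt{-1013 - 203} = \left(- 5 \sqrt{-18 - 37} + 443\right) + \sqrt{-1013 - 203} = \left(- 5 \sqrt{-55} + 443\right) + \sqrt{-1216} = \left(- 5 i \sqrt{55} + 443\right) + 8 i \sqrt{19} = \left(443 - 5 i \sqrt{55}\right) + 8 i \sqrt{19} = 443 - 5 i \sqrt{55} + 8 i \sqrt{19}$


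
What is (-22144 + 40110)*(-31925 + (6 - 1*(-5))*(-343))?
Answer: -641350268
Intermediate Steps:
(-22144 + 40110)*(-31925 + (6 - 1*(-5))*(-343)) = 17966*(-31925 + (6 + 5)*(-343)) = 17966*(-31925 + 11*(-343)) = 17966*(-31925 - 3773) = 17966*(-35698) = -641350268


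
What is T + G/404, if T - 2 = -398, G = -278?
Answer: -80131/202 ≈ -396.69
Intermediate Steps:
T = -396 (T = 2 - 398 = -396)
T + G/404 = -396 - 278/404 = -396 - 278*1/404 = -396 - 139/202 = -80131/202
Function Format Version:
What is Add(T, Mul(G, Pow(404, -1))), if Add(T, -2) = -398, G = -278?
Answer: Rational(-80131, 202) ≈ -396.69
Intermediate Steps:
T = -396 (T = Add(2, -398) = -396)
Add(T, Mul(G, Pow(404, -1))) = Add(-396, Mul(-278, Pow(404, -1))) = Add(-396, Mul(-278, Rational(1, 404))) = Add(-396, Rational(-139, 202)) = Rational(-80131, 202)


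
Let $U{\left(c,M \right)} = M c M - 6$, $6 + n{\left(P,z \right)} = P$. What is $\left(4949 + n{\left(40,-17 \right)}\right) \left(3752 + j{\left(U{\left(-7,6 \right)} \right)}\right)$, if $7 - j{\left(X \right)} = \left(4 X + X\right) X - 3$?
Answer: $-1639696014$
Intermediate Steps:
$n{\left(P,z \right)} = -6 + P$
$U{\left(c,M \right)} = -6 + c M^{2}$ ($U{\left(c,M \right)} = c M^{2} - 6 = -6 + c M^{2}$)
$j{\left(X \right)} = 10 - 5 X^{2}$ ($j{\left(X \right)} = 7 - \left(\left(4 X + X\right) X - 3\right) = 7 - \left(5 X X - 3\right) = 7 - \left(5 X^{2} - 3\right) = 7 - \left(-3 + 5 X^{2}\right) = 10 - 5 X^{2}$)
$\left(4949 + n{\left(40,-17 \right)}\right) \left(3752 + j{\left(U{\left(-7,6 \right)} \right)}\right) = \left(4949 + \left(-6 + 40\right)\right) \left(3752 + \left(10 - 5 \left(-6 - 7 \cdot 6^{2}\right)^{2}\right)\right) = \left(4949 + 34\right) \left(3752 + \left(10 - 5 \left(-6 - 252\right)^{2}\right)\right) = 4983 \left(3752 + \left(10 - 5 \left(-6 - 252\right)^{2}\right)\right) = 4983 \left(3752 + \left(10 - 5 \left(-258\right)^{2}\right)\right) = 4983 \left(3752 + \left(10 - 332820\right)\right) = 4983 \left(3752 - 332810\right) = 4983 \left(-329058\right) = -1639696014$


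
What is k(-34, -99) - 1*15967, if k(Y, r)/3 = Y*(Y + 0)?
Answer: -12499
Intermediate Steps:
k(Y, r) = 3*Y² (k(Y, r) = 3*(Y*(Y + 0)) = 3*(Y*Y) = 3*Y²)
k(-34, -99) - 1*15967 = 3*(-34)² - 1*15967 = 3*1156 - 15967 = 3468 - 15967 = -12499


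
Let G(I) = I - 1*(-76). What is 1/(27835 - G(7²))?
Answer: 1/27710 ≈ 3.6088e-5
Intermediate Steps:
G(I) = 76 + I (G(I) = I + 76 = 76 + I)
1/(27835 - G(7²)) = 1/(27835 - (76 + 7²)) = 1/(27835 - (76 + 49)) = 1/(27835 - 1*125) = 1/(27835 - 125) = 1/27710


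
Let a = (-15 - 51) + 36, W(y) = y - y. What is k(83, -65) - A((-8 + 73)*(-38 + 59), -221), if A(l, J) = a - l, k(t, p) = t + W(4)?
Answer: 1478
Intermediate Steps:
W(y) = 0
a = -30 (a = -66 + 36 = -30)
k(t, p) = t (k(t, p) = t + 0 = t)
A(l, J) = -30 - l
k(83, -65) - A((-8 + 73)*(-38 + 59), -221) = 83 - (-30 - (-8 + 73)*(-38 + 59)) = 83 - (-30 - 65*21) = 83 - (-30 - 1*1365) = 83 - (-30 - 1365) = 83 - 1*(-1395) = 83 + 1395 = 1478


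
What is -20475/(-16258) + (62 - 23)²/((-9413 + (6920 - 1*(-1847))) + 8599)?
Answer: 516711/356198 ≈ 1.4506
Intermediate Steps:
-20475/(-16258) + (62 - 23)²/((-9413 + (6920 - 1*(-1847))) + 8599) = -20475*(-1/16258) + 39²/((-9413 + (6920 + 1847)) + 8599) = 20475/16258 + 1521/((-9413 + 8767) + 8599) = 20475/16258 + 1521/(-646 + 8599) = 20475/16258 + 1521/7953 = 20475/16258 + 1521*(1/7953) = 20475/16258 + 507/2651 = 516711/356198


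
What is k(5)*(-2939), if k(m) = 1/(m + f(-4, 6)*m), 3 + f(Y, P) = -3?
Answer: 2939/25 ≈ 117.56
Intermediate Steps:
f(Y, P) = -6 (f(Y, P) = -3 - 3 = -6)
k(m) = -1/(5*m) (k(m) = 1/(m - 6*m) = 1/(-5*m) = -1/(5*m))
k(5)*(-2939) = -1/5/5*(-2939) = -1/5*1/5*(-2939) = -1/25*(-2939) = 2939/25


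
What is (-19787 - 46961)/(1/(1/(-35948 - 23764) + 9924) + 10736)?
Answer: -9888413948369/1590489799636 ≈ -6.2172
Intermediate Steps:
(-19787 - 46961)/(1/(1/(-35948 - 23764) + 9924) + 10736) = -66748/(1/(1/(-59712) + 9924) + 10736) = -66748/(1/(-1/59712 + 9924) + 10736) = -66748/(1/(592581887/59712) + 10736) = -66748/(59712/592581887 + 10736) = -66748/6361959198544/592581887 = -66748*592581887/6361959198544 = -9888413948369/1590489799636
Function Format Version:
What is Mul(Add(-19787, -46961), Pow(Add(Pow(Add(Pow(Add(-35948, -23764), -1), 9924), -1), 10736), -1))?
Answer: Rational(-9888413948369, 1590489799636) ≈ -6.2172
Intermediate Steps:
Mul(Add(-19787, -46961), Pow(Add(Pow(Add(Pow(Add(-35948, -23764), -1), 9924), -1), 10736), -1)) = Mul(-66748, Pow(Add(Pow(Add(Pow(-59712, -1), 9924), -1), 10736), -1)) = Mul(-66748, Pow(Add(Pow(Add(Rational(-1, 59712), 9924), -1), 10736), -1)) = Mul(-66748, Pow(Add(Pow(Rational(592581887, 59712), -1), 10736), -1)) = Mul(-66748, Pow(Add(Rational(59712, 592581887), 10736), -1)) = Mul(-66748, Pow(Rational(6361959198544, 592581887), -1)) = Mul(-66748, Rational(592581887, 6361959198544)) = Rational(-9888413948369, 1590489799636)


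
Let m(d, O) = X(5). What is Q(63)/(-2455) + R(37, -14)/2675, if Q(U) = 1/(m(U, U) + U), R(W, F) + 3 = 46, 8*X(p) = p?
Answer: 10742237/668533325 ≈ 0.016068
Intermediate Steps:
X(p) = p/8
m(d, O) = 5/8 (m(d, O) = (⅛)*5 = 5/8)
R(W, F) = 43 (R(W, F) = -3 + 46 = 43)
Q(U) = 1/(5/8 + U)
Q(63)/(-2455) + R(37, -14)/2675 = (8/(5 + 8*63))/(-2455) + 43/2675 = (8/(5 + 504))*(-1/2455) + 43*(1/2675) = (8/509)*(-1/2455) + 43/2675 = -8/1249595 + 43/2675 = 10742237/668533325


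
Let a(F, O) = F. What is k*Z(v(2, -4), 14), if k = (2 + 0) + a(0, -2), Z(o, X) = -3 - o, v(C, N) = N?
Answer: 2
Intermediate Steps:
k = 2 (k = (2 + 0) + 0 = 2 + 0 = 2)
k*Z(v(2, -4), 14) = 2*(-3 - 1*(-4)) = 2*(-3 + 4) = 2*1 = 2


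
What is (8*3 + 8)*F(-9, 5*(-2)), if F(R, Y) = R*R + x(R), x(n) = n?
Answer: 2304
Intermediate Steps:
F(R, Y) = R + R² (F(R, Y) = R*R + R = R² + R = R + R²)
(8*3 + 8)*F(-9, 5*(-2)) = (8*3 + 8)*(-9*(1 - 9)) = (24 + 8)*(-9*(-8)) = 32*72 = 2304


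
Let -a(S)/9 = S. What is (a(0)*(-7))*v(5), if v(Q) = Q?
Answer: 0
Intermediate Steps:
a(S) = -9*S
(a(0)*(-7))*v(5) = (-9*0*(-7))*5 = (0*(-7))*5 = 0*5 = 0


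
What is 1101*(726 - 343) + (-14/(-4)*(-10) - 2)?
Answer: 421646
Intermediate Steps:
1101*(726 - 343) + (-14/(-4)*(-10) - 2) = 1101*383 + (-14*(-¼)*(-10) - 2) = 421683 + ((7/2)*(-10) - 2) = 421683 + (-35 - 2) = 421683 - 37 = 421646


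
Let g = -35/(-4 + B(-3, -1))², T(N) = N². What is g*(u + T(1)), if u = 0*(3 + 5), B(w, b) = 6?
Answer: -35/4 ≈ -8.7500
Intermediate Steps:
u = 0 (u = 0*8 = 0)
g = -35/4 (g = -35/(-4 + 6)² = -35/(2²) = -35/4 ≈ -8.7500)
g*(u + T(1)) = -35*(0 + 1²)/4 = -35*(0 + 1)/4 = -35/4*1 = -35/4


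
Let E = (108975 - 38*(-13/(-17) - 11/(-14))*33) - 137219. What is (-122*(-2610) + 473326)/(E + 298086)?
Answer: 94217774/31879835 ≈ 2.9554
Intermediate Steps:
E = -3592399/119 (E = (108975 - 38*(-13*(-1/17) - 11*(-1/14))*33) - 137219 = (108975 - 38*(13/17 + 11/14)*33) - 137219 = (108975 - 38*369/238*33) - 137219 = (108975 - 7011/119*33) - 137219 = (108975 - 231363/119) - 137219 = 12736662/119 - 137219 = -3592399/119 ≈ -30188.)
(-122*(-2610) + 473326)/(E + 298086) = (-122*(-2610) + 473326)/(-3592399/119 + 298086) = (318420 + 473326)/(31879835/119) = 791746*(119/31879835) = 94217774/31879835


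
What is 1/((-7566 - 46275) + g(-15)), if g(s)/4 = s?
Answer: -1/53901 ≈ -1.8553e-5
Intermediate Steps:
g(s) = 4*s
1/((-7566 - 46275) + g(-15)) = 1/((-7566 - 46275) + 4*(-15)) = 1/(-53841 - 60) = 1/(-53901) = -1/53901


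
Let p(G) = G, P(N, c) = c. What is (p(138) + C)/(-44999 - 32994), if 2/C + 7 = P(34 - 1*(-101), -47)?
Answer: -3725/2105811 ≈ -0.0017689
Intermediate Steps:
C = -1/27 (C = 2/(-7 - 47) = 2/(-54) = 2*(-1/54) = -1/27 ≈ -0.037037)
(p(138) + C)/(-44999 - 32994) = (138 - 1/27)/(-44999 - 32994) = (3725/27)/(-77993) = (3725/27)*(-1/77993) = -3725/2105811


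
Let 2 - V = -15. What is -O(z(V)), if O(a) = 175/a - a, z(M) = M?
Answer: 114/17 ≈ 6.7059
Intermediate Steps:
V = 17 (V = 2 - 1*(-15) = 2 + 15 = 17)
O(a) = -a + 175/a
-O(z(V)) = -(-1*17 + 175/17) = -(-17 + 175*(1/17)) = -(-17 + 175/17) = -1*(-114/17) = 114/17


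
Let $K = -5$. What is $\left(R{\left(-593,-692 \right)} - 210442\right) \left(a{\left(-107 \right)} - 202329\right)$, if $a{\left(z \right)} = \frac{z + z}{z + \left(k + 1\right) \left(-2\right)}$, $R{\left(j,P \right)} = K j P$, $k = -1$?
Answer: $457708590594$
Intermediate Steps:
$R{\left(j,P \right)} = - 5 P j$ ($R{\left(j,P \right)} = - 5 j P = - 5 P j$)
$a{\left(z \right)} = 2$ ($a{\left(z \right)} = \frac{z + z}{z + \left(-1 + 1\right) \left(-2\right)} = \frac{2 z}{z + 0 \left(-2\right)} = \frac{2 z}{z + 0} = \frac{2 z}{z} = 2$)
$\left(R{\left(-593,-692 \right)} - 210442\right) \left(a{\left(-107 \right)} - 202329\right) = \left(\left(-5\right) \left(-692\right) \left(-593\right) - 210442\right) \left(2 - 202329\right) = \left(-2051780 - 210442\right) \left(-202327\right) = \left(-2262222\right) \left(-202327\right) = 457708590594$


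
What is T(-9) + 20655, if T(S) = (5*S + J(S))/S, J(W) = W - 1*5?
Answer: 185954/9 ≈ 20662.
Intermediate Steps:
J(W) = -5 + W (J(W) = W - 5 = -5 + W)
T(S) = (-5 + 6*S)/S (T(S) = (5*S + (-5 + S))/S = (-5 + 6*S)/S)
T(-9) + 20655 = (6 - 5/(-9)) + 20655 = (6 - 5*(-1/9)) + 20655 = (6 + 5/9) + 20655 = 59/9 + 20655 = 185954/9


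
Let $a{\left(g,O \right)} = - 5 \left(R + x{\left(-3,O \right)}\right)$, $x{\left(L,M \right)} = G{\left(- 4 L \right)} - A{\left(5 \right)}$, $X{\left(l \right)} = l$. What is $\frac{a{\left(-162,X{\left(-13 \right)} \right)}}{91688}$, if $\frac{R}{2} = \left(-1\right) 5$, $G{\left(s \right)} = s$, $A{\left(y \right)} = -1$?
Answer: $- \frac{15}{91688} \approx -0.0001636$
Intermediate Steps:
$R = -10$ ($R = 2 \left(\left(-1\right) 5\right) = 2 \left(-5\right) = -10$)
$x{\left(L,M \right)} = 1 - 4 L$ ($x{\left(L,M \right)} = - 4 L - -1 = - 4 L + 1 = 1 - 4 L$)
$a{\left(g,O \right)} = -15$ ($a{\left(g,O \right)} = - 5 \left(-10 + \left(1 - -12\right)\right) = - 5 \left(-10 + \left(1 + 12\right)\right) = - 5 \left(-10 + 13\right) = \left(-5\right) 3 = -15$)
$\frac{a{\left(-162,X{\left(-13 \right)} \right)}}{91688} = - \frac{15}{91688}$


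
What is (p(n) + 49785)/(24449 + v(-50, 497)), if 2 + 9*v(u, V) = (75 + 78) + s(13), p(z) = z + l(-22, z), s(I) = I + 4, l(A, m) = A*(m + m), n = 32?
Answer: 145227/73403 ≈ 1.9785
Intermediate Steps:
l(A, m) = 2*A*m (l(A, m) = A*(2*m) = 2*A*m)
s(I) = 4 + I
p(z) = -43*z (p(z) = z + 2*(-22)*z = z - 44*z = -43*z)
v(u, V) = 56/3 (v(u, V) = -2/9 + ((75 + 78) + (4 + 13))/9 = -2/9 + (153 + 17)/9 = -2/9 + (⅑)*170 = -2/9 + 170/9 = 56/3)
(p(n) + 49785)/(24449 + v(-50, 497)) = (-43*32 + 49785)/(24449 + 56/3) = (-1376 + 49785)/(73403/3) = 48409*(3/73403) = 145227/73403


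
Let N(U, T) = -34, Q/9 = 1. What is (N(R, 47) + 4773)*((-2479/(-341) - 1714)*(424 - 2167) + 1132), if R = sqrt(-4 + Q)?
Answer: 4809152824483/341 ≈ 1.4103e+10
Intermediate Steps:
Q = 9 (Q = 9*1 = 9)
R = sqrt(5) (R = sqrt(-4 + 9) = sqrt(5) ≈ 2.2361)
(N(R, 47) + 4773)*((-2479/(-341) - 1714)*(424 - 2167) + 1132) = (-34 + 4773)*((-2479/(-341) - 1714)*(424 - 2167) + 1132) = 4739*((-2479*(-1/341) - 1714)*(-1743) + 1132) = 4739*((2479/341 - 1714)*(-1743) + 1132) = 4739*(-581995/341*(-1743) + 1132) = 4739*(1014417285/341 + 1132) = 4739*(1014803297/341) = 4809152824483/341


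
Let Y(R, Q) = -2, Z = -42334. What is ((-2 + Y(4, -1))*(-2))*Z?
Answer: -338672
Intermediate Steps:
((-2 + Y(4, -1))*(-2))*Z = ((-2 - 2)*(-2))*(-42334) = -4*(-2)*(-42334) = 8*(-42334) = -338672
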